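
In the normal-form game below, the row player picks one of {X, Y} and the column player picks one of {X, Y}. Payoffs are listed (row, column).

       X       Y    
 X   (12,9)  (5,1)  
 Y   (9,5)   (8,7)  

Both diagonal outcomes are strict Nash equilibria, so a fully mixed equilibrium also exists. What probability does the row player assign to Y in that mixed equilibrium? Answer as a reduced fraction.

The row player's mix p on X must make the column player indifferent between X and Y.
The column player's payoff from X: 9p + 5(1−p). From Y: 1p + 7(1−p).
Set equal: 8p = 2(1−p) → p = 2/10 = 1/5.
Probability on Y is 1 − 1/5 = 4/5.

4/5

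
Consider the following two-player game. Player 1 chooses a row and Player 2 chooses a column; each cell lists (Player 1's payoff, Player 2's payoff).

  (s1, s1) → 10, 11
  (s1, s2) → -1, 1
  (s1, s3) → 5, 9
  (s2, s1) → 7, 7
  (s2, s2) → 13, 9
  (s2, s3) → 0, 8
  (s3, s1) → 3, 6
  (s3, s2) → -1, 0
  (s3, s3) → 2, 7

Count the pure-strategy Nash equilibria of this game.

Both s1: Player 1 gets 10 (best alternative 7); Player 2 gets 11 (best alternative 9). Neither deviates — NE.
Both s2: Player 1 gets 13 (best alternative -1); Player 2 gets 9 (best alternative 8). Neither deviates — NE.
Both s3 is not a NE: Player 1 would switch to s1 (5 > 2).
No other cell survives both best-response checks, so there are 2 pure NE.

2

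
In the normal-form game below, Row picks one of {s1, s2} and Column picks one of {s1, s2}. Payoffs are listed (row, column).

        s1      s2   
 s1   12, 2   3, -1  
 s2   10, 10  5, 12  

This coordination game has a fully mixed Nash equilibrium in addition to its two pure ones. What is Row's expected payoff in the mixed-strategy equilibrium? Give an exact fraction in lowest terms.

15/2

Column mixes with probability q on s1, chosen so Row is indifferent: 12q + 3(1−q) = 10q + 5(1−q) gives q = 1/2.
Row's expected payoff (from either row, since indifferent) is 12·1/2 + 3·1/2 = 15/2.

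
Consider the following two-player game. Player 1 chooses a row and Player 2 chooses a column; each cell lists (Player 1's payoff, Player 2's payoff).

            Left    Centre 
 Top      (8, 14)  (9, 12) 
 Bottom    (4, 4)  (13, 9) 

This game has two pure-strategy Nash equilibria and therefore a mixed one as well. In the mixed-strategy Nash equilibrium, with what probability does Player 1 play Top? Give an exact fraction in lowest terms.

5/7

Player 1's mix p on Top must make Player 2 indifferent between Left and Centre.
Player 2's payoff from Left: 14p + 4(1−p). From Centre: 12p + 9(1−p).
Set equal: 2p = 5(1−p) → p = 5/7.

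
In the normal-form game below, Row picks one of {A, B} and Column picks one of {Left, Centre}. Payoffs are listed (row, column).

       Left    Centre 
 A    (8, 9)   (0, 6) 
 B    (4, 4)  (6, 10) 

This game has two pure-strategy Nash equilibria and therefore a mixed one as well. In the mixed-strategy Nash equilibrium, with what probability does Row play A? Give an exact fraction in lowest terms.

Row's mix p on A must make Column indifferent between Left and Centre.
Column's payoff from Left: 9p + 4(1−p). From Centre: 6p + 10(1−p).
Set equal: 3p = 6(1−p) → p = 6/9 = 2/3.

2/3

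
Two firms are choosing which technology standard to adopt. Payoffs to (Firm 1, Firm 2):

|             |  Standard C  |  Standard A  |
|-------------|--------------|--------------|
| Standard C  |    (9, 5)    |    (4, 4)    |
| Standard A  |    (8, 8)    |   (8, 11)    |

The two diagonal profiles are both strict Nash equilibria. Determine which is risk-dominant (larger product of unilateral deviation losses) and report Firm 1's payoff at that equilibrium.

At both Standard C: Firm 1 loses 9 − 8 = 1 by deviating; Firm 2 loses 5 − 4 = 1. Product = 1·1 = 1.
At both Standard A: Firm 1 loses 8 − 4 = 4 by deviating; Firm 2 loses 11 − 8 = 3. Product = 4·3 = 12.
12 > 1, so both Standard A is risk-dominant. Firm 1's payoff there is 8.

8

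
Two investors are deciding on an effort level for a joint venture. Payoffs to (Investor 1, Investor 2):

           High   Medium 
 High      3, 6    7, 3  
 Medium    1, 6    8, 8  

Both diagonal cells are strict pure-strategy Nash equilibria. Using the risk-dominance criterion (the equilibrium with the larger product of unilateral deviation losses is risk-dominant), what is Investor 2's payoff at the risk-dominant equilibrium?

6

At both High: Investor 1 loses 3 − 1 = 2 by deviating; Investor 2 loses 6 − 3 = 3. Product = 2·3 = 6.
At both Medium: Investor 1 loses 8 − 7 = 1 by deviating; Investor 2 loses 8 − 6 = 2. Product = 1·2 = 2.
6 > 2, so both High is risk-dominant. Investor 2's payoff there is 6.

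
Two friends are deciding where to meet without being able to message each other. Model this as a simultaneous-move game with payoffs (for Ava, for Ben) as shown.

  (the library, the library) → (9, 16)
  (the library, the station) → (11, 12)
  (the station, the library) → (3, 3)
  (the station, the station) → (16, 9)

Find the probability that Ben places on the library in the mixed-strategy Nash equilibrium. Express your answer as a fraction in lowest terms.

Ben's mix q on the library must make Ava indifferent between the library and the station.
Ava's payoff from the library: 9q + 11(1−q). From the station: 3q + 16(1−q).
Set equal: 6q = 5(1−q) → q = 5/11.

5/11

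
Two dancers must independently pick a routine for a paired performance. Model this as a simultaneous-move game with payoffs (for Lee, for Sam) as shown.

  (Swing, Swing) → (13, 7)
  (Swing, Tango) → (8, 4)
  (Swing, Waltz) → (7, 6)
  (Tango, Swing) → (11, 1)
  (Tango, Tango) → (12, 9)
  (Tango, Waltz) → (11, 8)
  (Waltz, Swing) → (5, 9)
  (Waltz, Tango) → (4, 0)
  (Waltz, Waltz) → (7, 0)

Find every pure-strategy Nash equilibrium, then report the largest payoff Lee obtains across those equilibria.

13

Both Swing is a pure NE (Lee: 13 ≥ 11; Sam: 7 ≥ 6). Lee gets 13.
Both Tango is a pure NE (Lee: 12 ≥ 8; Sam: 9 ≥ 8). Lee gets 12.
Every other cell has a profitable deviation for at least one player. Highest of {13, 12} is 13.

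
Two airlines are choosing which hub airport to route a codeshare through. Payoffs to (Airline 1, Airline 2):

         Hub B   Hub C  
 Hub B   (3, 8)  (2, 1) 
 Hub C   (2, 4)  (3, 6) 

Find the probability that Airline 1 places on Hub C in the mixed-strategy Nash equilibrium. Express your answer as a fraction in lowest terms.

Airline 1's mix p on Hub B must make Airline 2 indifferent between Hub B and Hub C.
Airline 2's payoff from Hub B: 8p + 4(1−p). From Hub C: 1p + 6(1−p).
Set equal: 7p = 2(1−p) → p = 2/9.
Probability on Hub C is 1 − 2/9 = 7/9.

7/9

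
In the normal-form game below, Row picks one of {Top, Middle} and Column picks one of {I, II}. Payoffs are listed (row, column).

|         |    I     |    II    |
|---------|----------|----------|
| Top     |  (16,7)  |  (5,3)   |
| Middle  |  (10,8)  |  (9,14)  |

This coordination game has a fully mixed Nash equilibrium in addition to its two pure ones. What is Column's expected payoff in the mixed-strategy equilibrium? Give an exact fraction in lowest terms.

Row mixes with probability p on Top, chosen so Column is indifferent: 7p + 8(1−p) = 3p + 14(1−p) gives p = 3/5.
Column's expected payoff is 7·3/5 + 8·2/5 = 37/5.

37/5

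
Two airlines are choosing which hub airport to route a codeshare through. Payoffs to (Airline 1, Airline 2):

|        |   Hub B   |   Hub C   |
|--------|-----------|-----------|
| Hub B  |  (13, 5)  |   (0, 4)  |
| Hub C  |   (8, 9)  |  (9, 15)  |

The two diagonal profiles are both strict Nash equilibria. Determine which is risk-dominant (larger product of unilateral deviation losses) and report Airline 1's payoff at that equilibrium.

9

At both Hub B: Airline 1 loses 13 − 8 = 5 by deviating; Airline 2 loses 5 − 4 = 1. Product = 5·1 = 5.
At both Hub C: Airline 1 loses 9 − 0 = 9 by deviating; Airline 2 loses 15 − 9 = 6. Product = 9·6 = 54.
54 > 5, so both Hub C is risk-dominant. Airline 1's payoff there is 9.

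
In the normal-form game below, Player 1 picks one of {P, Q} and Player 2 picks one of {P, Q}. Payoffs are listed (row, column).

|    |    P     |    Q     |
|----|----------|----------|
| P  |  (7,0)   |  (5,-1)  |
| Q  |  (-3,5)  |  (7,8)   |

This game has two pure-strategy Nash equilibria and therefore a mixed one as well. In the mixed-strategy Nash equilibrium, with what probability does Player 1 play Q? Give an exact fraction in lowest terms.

1/4

Player 1's mix p on P must make Player 2 indifferent between P and Q.
Player 2's payoff from P: 0p + 5(1−p). From Q: (-1)p + 8(1−p).
Set equal: 1p = 3(1−p) → p = 3/4.
Probability on Q is 1 − 3/4 = 1/4.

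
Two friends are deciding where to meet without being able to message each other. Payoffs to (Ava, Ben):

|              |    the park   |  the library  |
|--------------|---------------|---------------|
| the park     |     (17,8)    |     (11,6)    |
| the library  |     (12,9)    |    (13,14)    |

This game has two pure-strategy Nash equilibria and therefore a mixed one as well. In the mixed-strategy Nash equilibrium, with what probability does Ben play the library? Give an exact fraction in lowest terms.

5/7

Ben's mix q on the park must make Ava indifferent between the park and the library.
Ava's payoff from the park: 17q + 11(1−q). From the library: 12q + 13(1−q).
Set equal: 5q = 2(1−q) → q = 2/7.
Probability on the library is 1 − 2/7 = 5/7.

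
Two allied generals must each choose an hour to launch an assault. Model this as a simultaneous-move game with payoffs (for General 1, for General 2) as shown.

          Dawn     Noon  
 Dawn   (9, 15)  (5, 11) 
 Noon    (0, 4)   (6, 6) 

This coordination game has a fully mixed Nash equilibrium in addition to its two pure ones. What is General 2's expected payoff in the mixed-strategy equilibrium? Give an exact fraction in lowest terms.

General 1 mixes with probability p on Dawn, chosen so General 2 is indifferent: 15p + 4(1−p) = 11p + 6(1−p) gives p = 1/3.
General 2's expected payoff is 15·1/3 + 4·2/3 = 23/3.

23/3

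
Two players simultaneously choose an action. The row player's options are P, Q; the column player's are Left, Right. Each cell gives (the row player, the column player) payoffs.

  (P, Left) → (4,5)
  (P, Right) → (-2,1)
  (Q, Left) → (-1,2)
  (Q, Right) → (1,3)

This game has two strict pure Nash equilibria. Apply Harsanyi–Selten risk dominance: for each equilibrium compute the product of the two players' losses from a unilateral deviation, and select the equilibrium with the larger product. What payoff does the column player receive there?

At (P, Left): the row player loses 4 − (-1) = 5 by deviating; the column player loses 5 − 1 = 4. Product = 5·4 = 20.
At (Q, Right): the row player loses 1 − (-2) = 3 by deviating; the column player loses 3 − 2 = 1. Product = 3·1 = 3.
20 > 3, so (P, Left) is risk-dominant. The column player's payoff there is 5.

5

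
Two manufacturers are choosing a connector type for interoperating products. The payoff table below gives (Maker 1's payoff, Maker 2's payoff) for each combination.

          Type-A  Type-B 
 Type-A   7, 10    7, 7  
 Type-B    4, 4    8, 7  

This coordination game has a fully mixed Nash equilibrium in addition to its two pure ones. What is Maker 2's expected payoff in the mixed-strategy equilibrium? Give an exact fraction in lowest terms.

Maker 1 mixes with probability p on Type-A, chosen so Maker 2 is indifferent: 10p + 4(1−p) = 7p + 7(1−p) gives p = 1/2.
Maker 2's expected payoff is 10·1/2 + 4·1/2 = 7.

7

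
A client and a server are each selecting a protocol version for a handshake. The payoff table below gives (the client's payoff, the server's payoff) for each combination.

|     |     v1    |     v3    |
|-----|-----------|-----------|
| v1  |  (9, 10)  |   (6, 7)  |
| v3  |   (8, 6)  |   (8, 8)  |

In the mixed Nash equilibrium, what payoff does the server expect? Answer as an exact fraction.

The client mixes with probability p on v1, chosen so the server is indifferent: 10p + 6(1−p) = 7p + 8(1−p) gives p = 2/5.
The server's expected payoff is 10·2/5 + 6·3/5 = 38/5.

38/5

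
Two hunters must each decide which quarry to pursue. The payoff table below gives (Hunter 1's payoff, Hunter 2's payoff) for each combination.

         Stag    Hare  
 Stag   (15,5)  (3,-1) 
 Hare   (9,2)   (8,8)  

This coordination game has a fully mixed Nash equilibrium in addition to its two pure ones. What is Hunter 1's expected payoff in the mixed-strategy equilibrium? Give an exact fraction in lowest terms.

Hunter 2 mixes with probability q on Stag, chosen so Hunter 1 is indifferent: 15q + 3(1−q) = 9q + 8(1−q) gives q = 5/11.
Hunter 1's expected payoff (from either row, since indifferent) is 15·5/11 + 3·6/11 = 93/11.

93/11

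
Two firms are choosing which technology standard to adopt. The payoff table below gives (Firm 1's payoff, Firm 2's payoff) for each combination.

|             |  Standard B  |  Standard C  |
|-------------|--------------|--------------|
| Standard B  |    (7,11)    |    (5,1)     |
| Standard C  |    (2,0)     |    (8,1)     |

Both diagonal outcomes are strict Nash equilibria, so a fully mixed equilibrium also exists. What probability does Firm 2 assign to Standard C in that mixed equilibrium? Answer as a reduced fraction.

5/8

Firm 2's mix q on Standard B must make Firm 1 indifferent between Standard B and Standard C.
Firm 1's payoff from Standard B: 7q + 5(1−q). From Standard C: 2q + 8(1−q).
Set equal: 5q = 3(1−q) → q = 3/8.
Probability on Standard C is 1 − 3/8 = 5/8.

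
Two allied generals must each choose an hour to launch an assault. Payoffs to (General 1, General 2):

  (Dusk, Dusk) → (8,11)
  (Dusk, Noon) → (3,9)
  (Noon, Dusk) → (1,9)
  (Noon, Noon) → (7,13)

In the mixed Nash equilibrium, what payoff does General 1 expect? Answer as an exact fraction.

General 2 mixes with probability q on Dusk, chosen so General 1 is indifferent: 8q + 3(1−q) = 1q + 7(1−q) gives q = 4/11.
General 1's expected payoff (from either row, since indifferent) is 8·4/11 + 3·7/11 = 53/11.

53/11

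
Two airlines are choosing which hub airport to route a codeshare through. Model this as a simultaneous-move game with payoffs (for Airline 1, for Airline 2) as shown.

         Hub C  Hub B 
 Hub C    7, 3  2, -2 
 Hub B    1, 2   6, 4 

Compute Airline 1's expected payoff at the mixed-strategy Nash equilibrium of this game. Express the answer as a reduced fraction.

Airline 2 mixes with probability q on Hub C, chosen so Airline 1 is indifferent: 7q + 2(1−q) = 1q + 6(1−q) gives q = 2/5.
Airline 1's expected payoff (from either row, since indifferent) is 7·2/5 + 2·3/5 = 4.

4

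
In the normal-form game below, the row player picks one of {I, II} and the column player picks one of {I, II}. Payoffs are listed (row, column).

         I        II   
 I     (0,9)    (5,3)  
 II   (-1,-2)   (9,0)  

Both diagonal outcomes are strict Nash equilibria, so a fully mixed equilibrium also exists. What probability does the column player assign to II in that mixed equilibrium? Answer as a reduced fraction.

1/5

The column player's mix q on I must make the row player indifferent between I and II.
The row player's payoff from I: 0q + 5(1−q). From II: (-1)q + 9(1−q).
Set equal: 1q = 4(1−q) → q = 4/5.
Probability on II is 1 − 4/5 = 1/5.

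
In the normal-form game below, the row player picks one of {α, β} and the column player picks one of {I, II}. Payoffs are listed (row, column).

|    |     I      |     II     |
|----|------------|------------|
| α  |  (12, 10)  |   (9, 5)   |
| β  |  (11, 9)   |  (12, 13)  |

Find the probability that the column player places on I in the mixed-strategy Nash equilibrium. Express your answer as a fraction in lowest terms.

3/4

The column player's mix q on I must make the row player indifferent between α and β.
The row player's payoff from α: 12q + 9(1−q). From β: 11q + 12(1−q).
Set equal: 1q = 3(1−q) → q = 3/4.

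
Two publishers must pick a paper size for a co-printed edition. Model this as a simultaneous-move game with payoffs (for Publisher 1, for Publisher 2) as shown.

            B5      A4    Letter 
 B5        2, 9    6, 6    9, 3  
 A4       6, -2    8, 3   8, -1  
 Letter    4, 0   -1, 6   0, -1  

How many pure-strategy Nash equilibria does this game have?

Both A4: Publisher 1 gets 8 (best alternative 6); Publisher 2 gets 3 (best alternative -1). Neither deviates — NE.
Both B5 is not a NE: Publisher 1 would switch to A4 (6 > 2).
No other cell survives both best-response checks, so there is 1 pure NE.

1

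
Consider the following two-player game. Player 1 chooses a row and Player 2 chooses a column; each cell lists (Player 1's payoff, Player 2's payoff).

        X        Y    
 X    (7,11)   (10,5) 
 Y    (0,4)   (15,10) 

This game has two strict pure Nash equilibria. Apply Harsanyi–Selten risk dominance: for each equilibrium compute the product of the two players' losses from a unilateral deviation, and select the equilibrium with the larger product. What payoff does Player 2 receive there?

11

At both X: Player 1 loses 7 − 0 = 7 by deviating; Player 2 loses 11 − 5 = 6. Product = 7·6 = 42.
At both Y: Player 1 loses 15 − 10 = 5 by deviating; Player 2 loses 10 − 4 = 6. Product = 5·6 = 30.
42 > 30, so both X is risk-dominant. Player 2's payoff there is 11.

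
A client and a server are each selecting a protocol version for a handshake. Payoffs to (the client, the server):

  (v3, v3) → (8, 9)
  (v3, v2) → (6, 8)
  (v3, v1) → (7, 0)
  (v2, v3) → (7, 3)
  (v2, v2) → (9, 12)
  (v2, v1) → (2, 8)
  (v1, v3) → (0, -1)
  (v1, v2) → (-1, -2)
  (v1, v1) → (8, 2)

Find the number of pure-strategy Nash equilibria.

Both v3: the client gets 8 (best alternative 7); the server gets 9 (best alternative 8). Neither deviates — NE.
Both v2: the client gets 9 (best alternative 6); the server gets 12 (best alternative 8). Neither deviates — NE.
Both v1: the client gets 8 (best alternative 7); the server gets 2 (best alternative -1). Neither deviates — NE.
(v2, v1) is not a NE: the client would switch to v1 (8 > 2).
No other cell survives both best-response checks, so there are 3 pure NE.

3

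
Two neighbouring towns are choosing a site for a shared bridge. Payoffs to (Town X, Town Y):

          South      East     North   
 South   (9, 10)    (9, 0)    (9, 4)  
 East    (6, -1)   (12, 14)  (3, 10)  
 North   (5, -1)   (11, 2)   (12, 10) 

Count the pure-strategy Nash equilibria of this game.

Both South: Town X gets 9 (best alternative 6); Town Y gets 10 (best alternative 4). Neither deviates — NE.
Both East: Town X gets 12 (best alternative 11); Town Y gets 14 (best alternative 10). Neither deviates — NE.
Both North: Town X gets 12 (best alternative 9); Town Y gets 10 (best alternative 2). Neither deviates — NE.
(South, East) is not a NE: Town X would switch to East (12 > 9).
No other cell survives both best-response checks, so there are 3 pure NE.

3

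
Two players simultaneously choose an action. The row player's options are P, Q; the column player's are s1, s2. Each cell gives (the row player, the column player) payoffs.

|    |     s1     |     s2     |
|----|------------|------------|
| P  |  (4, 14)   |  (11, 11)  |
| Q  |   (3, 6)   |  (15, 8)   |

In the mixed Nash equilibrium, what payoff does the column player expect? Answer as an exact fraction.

The row player mixes with probability p on P, chosen so the column player is indifferent: 14p + 6(1−p) = 11p + 8(1−p) gives p = 2/5.
The column player's expected payoff is 14·2/5 + 6·3/5 = 46/5.

46/5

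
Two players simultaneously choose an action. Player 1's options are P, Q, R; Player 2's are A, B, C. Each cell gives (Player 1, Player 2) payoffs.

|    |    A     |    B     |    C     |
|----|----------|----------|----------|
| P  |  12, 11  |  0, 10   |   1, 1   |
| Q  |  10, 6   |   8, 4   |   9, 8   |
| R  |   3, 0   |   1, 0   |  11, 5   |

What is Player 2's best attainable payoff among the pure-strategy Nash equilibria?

(P, A) is a pure NE (Player 1: 12 ≥ 10; Player 2: 11 ≥ 10). Player 2 gets 11.
(R, C) is a pure NE (Player 1: 11 ≥ 9; Player 2: 5 ≥ 0). Player 2 gets 5.
Every other cell has a profitable deviation for at least one player. Highest of {11, 5} is 11.

11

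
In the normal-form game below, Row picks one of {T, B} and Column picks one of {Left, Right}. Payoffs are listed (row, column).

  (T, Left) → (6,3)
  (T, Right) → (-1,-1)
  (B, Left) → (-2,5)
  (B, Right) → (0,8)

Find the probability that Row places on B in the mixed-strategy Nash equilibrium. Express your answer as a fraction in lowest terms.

Row's mix p on T must make Column indifferent between Left and Right.
Column's payoff from Left: 3p + 5(1−p). From Right: (-1)p + 8(1−p).
Set equal: 4p = 3(1−p) → p = 3/7.
Probability on B is 1 − 3/7 = 4/7.

4/7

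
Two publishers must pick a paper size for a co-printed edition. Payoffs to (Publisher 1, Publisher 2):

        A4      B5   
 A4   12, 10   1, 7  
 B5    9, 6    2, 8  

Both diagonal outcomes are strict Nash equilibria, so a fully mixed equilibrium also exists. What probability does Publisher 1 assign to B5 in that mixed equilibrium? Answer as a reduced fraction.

Publisher 1's mix p on A4 must make Publisher 2 indifferent between A4 and B5.
Publisher 2's payoff from A4: 10p + 6(1−p). From B5: 7p + 8(1−p).
Set equal: 3p = 2(1−p) → p = 2/5.
Probability on B5 is 1 − 2/5 = 3/5.

3/5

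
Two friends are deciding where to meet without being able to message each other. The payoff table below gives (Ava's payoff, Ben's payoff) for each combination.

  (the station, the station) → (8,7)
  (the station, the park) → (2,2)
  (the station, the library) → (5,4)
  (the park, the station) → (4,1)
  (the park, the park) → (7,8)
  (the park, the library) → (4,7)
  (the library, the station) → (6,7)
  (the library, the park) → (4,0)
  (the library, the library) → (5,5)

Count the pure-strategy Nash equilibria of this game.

Both the station: Ava gets 8 (best alternative 6); Ben gets 7 (best alternative 4). Neither deviates — NE.
Both the park: Ava gets 7 (best alternative 4); Ben gets 8 (best alternative 7). Neither deviates — NE.
Both the library is not a NE: Ben would switch to the station (7 > 5).
No other cell survives both best-response checks, so there are 2 pure NE.

2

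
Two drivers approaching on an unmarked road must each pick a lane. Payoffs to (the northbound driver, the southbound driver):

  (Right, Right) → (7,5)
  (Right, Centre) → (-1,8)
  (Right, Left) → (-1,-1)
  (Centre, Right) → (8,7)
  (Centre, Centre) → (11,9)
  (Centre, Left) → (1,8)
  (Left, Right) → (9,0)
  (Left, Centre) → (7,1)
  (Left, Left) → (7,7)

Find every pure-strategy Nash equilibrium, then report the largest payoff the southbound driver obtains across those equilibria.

9

Both Centre is a pure NE (the northbound driver: 11 ≥ 7; the southbound driver: 9 ≥ 8). The southbound driver gets 9.
Both Left is a pure NE (the northbound driver: 7 ≥ 1; the southbound driver: 7 ≥ 1). The southbound driver gets 7.
Every other cell has a profitable deviation for at least one player. Highest of {9, 7} is 9.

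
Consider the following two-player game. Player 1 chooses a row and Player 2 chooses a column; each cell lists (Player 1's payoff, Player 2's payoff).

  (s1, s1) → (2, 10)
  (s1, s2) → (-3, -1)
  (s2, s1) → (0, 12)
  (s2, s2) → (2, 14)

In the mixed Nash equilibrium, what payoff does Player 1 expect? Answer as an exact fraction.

Player 2 mixes with probability q on s1, chosen so Player 1 is indifferent: 2q + (-3)(1−q) = 0q + 2(1−q) gives q = 5/7.
Player 1's expected payoff (from either row, since indifferent) is 2·5/7 + (-3)·2/7 = 4/7.

4/7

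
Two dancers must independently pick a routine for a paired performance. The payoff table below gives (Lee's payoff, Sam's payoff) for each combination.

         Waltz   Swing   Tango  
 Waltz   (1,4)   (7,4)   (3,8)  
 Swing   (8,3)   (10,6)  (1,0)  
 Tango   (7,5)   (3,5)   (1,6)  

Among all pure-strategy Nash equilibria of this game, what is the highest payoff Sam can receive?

8

(Waltz, Tango) is a pure NE (Lee: 3 ≥ 1; Sam: 8 ≥ 4). Sam gets 8.
Both Swing is a pure NE (Lee: 10 ≥ 7; Sam: 6 ≥ 3). Sam gets 6.
Every other cell has a profitable deviation for at least one player. Highest of {8, 6} is 8.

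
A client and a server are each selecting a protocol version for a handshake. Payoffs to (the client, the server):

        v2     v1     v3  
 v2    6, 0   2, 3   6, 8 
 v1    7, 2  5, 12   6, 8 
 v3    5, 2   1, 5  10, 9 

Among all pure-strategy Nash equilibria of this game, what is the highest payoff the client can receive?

10

Both v1 is a pure NE (the client: 5 ≥ 2; the server: 12 ≥ 8). The client gets 5.
Both v3 is a pure NE (the client: 10 ≥ 6; the server: 9 ≥ 5). The client gets 10.
Every other cell has a profitable deviation for at least one player. Highest of {5, 10} is 10.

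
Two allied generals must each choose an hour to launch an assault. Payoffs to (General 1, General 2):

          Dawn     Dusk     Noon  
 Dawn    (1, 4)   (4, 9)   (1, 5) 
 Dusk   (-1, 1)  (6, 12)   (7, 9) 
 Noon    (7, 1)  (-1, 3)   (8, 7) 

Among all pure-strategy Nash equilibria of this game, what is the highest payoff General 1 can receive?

Both Dusk is a pure NE (General 1: 6 ≥ 4; General 2: 12 ≥ 9). General 1 gets 6.
Both Noon is a pure NE (General 1: 8 ≥ 7; General 2: 7 ≥ 3). General 1 gets 8.
Every other cell has a profitable deviation for at least one player. Highest of {6, 8} is 8.

8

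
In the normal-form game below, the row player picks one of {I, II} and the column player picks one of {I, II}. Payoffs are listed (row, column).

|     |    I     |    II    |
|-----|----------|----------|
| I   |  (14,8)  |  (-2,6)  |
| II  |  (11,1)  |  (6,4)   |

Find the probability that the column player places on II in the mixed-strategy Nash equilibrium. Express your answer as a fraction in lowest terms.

The column player's mix q on I must make the row player indifferent between I and II.
The row player's payoff from I: 14q + (-2)(1−q). From II: 11q + 6(1−q).
Set equal: 3q = 8(1−q) → q = 8/11.
Probability on II is 1 − 8/11 = 3/11.

3/11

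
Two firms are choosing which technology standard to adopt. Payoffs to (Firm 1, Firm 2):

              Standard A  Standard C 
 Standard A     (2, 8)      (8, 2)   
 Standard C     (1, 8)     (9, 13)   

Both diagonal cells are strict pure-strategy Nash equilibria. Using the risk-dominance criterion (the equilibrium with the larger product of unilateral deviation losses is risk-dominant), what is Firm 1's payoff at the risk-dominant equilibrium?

At both Standard A: Firm 1 loses 2 − 1 = 1 by deviating; Firm 2 loses 8 − 2 = 6. Product = 1·6 = 6.
At both Standard C: Firm 1 loses 9 − 8 = 1 by deviating; Firm 2 loses 13 − 8 = 5. Product = 1·5 = 5.
6 > 5, so both Standard A is risk-dominant. Firm 1's payoff there is 2.

2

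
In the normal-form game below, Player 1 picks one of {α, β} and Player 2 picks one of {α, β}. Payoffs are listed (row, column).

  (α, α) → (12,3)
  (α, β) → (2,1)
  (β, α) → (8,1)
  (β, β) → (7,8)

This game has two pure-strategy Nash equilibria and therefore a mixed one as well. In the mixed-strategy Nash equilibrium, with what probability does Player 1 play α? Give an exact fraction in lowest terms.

Player 1's mix p on α must make Player 2 indifferent between α and β.
Player 2's payoff from α: 3p + 1(1−p). From β: 1p + 8(1−p).
Set equal: 2p = 7(1−p) → p = 7/9.

7/9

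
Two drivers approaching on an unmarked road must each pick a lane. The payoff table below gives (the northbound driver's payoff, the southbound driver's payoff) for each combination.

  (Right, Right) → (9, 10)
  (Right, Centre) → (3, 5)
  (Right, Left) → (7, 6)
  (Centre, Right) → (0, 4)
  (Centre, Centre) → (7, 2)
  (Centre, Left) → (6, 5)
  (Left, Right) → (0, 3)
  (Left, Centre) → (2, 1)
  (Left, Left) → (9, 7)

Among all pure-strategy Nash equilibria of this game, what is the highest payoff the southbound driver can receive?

10

Both Right is a pure NE (the northbound driver: 9 ≥ 0; the southbound driver: 10 ≥ 6). The southbound driver gets 10.
Both Left is a pure NE (the northbound driver: 9 ≥ 7; the southbound driver: 7 ≥ 3). The southbound driver gets 7.
Every other cell has a profitable deviation for at least one player. Highest of {10, 7} is 10.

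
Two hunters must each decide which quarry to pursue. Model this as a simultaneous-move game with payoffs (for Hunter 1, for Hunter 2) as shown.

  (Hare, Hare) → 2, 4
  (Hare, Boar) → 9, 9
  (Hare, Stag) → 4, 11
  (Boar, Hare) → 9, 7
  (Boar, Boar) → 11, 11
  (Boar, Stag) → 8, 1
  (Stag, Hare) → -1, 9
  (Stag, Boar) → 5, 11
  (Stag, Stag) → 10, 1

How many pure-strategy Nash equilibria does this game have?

1

Both Boar: Hunter 1 gets 11 (best alternative 9); Hunter 2 gets 11 (best alternative 7). Neither deviates — NE.
Both Stag is not a NE: Hunter 2 would switch to Boar (11 > 1).
No other cell survives both best-response checks, so there is 1 pure NE.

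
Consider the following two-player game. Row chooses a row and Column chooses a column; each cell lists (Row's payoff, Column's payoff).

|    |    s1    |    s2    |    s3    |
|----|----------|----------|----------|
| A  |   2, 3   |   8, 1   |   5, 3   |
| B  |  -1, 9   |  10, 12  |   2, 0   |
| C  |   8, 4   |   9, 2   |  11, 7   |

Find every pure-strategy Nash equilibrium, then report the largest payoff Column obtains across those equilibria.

12

(B, s2) is a pure NE (Row: 10 ≥ 9; Column: 12 ≥ 9). Column gets 12.
(C, s3) is a pure NE (Row: 11 ≥ 5; Column: 7 ≥ 4). Column gets 7.
Every other cell has a profitable deviation for at least one player. Highest of {12, 7} is 12.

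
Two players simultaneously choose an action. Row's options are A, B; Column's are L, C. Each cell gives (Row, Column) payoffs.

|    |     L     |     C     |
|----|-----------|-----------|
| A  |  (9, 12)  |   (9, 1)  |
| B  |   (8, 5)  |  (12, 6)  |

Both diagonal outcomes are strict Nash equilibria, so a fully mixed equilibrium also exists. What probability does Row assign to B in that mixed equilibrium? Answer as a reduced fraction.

11/12

Row's mix p on A must make Column indifferent between L and C.
Column's payoff from L: 12p + 5(1−p). From C: 1p + 6(1−p).
Set equal: 11p = 1(1−p) → p = 1/12.
Probability on B is 1 − 1/12 = 11/12.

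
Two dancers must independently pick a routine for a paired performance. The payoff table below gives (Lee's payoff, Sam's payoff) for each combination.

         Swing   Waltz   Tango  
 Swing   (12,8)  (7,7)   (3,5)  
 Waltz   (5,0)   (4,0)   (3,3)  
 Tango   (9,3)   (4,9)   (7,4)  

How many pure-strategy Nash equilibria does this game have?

Both Swing: Lee gets 12 (best alternative 9); Sam gets 8 (best alternative 7). Neither deviates — NE.
Both Waltz is not a NE: Lee would switch to Swing (7 > 4).
No other cell survives both best-response checks, so there is 1 pure NE.

1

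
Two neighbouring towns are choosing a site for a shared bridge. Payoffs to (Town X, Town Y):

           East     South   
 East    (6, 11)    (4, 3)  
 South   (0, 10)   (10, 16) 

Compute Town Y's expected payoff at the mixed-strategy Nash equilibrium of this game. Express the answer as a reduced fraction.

73/7

Town X mixes with probability p on East, chosen so Town Y is indifferent: 11p + 10(1−p) = 3p + 16(1−p) gives p = 3/7.
Town Y's expected payoff is 11·3/7 + 10·4/7 = 73/7.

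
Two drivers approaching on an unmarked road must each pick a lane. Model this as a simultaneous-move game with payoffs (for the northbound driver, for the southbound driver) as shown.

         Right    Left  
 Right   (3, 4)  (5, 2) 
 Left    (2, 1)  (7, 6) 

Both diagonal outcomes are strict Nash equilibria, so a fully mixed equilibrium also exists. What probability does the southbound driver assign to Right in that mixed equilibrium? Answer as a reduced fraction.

The southbound driver's mix q on Right must make the northbound driver indifferent between Right and Left.
The northbound driver's payoff from Right: 3q + 5(1−q). From Left: 2q + 7(1−q).
Set equal: 1q = 2(1−q) → q = 2/3.

2/3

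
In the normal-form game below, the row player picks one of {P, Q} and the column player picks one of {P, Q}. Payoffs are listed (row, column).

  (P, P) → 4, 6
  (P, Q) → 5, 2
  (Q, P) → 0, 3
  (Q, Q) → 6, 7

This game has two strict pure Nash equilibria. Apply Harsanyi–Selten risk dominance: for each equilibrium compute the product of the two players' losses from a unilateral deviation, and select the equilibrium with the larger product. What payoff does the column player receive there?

At both P: the row player loses 4 − 0 = 4 by deviating; the column player loses 6 − 2 = 4. Product = 4·4 = 16.
At both Q: the row player loses 6 − 5 = 1 by deviating; the column player loses 7 − 3 = 4. Product = 1·4 = 4.
16 > 4, so both P is risk-dominant. The column player's payoff there is 6.

6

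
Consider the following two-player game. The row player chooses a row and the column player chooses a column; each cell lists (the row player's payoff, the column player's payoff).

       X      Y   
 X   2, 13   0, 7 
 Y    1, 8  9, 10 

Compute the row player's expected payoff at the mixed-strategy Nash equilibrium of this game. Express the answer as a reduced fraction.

9/5

The column player mixes with probability q on X, chosen so the row player is indifferent: 2q + 0(1−q) = 1q + 9(1−q) gives q = 9/10.
The row player's expected payoff (from either row, since indifferent) is 2·9/10 + 0·1/10 = 9/5.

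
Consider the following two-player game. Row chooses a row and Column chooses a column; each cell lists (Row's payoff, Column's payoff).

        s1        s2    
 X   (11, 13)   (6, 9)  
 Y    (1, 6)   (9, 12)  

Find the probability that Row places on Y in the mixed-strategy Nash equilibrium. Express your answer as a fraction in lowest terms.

Row's mix p on X must make Column indifferent between s1 and s2.
Column's payoff from s1: 13p + 6(1−p). From s2: 9p + 12(1−p).
Set equal: 4p = 6(1−p) → p = 6/10 = 3/5.
Probability on Y is 1 − 3/5 = 2/5.

2/5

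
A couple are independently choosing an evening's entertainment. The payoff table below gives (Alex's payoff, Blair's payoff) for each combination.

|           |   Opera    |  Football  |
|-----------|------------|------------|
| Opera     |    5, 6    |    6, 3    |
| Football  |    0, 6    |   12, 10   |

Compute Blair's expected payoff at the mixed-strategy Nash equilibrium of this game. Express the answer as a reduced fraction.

6

Alex mixes with probability p on Opera, chosen so Blair is indifferent: 6p + 6(1−p) = 3p + 10(1−p) gives p = 4/7.
Blair's expected payoff is 6·4/7 + 6·3/7 = 6.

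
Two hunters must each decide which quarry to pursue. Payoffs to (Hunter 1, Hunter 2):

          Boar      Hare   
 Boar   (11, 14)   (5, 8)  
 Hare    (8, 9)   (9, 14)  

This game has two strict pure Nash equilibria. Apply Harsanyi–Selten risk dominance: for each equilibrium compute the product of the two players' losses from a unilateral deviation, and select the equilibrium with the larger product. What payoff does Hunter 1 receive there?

9

At both Boar: Hunter 1 loses 11 − 8 = 3 by deviating; Hunter 2 loses 14 − 8 = 6. Product = 3·6 = 18.
At both Hare: Hunter 1 loses 9 − 5 = 4 by deviating; Hunter 2 loses 14 − 9 = 5. Product = 4·5 = 20.
20 > 18, so both Hare is risk-dominant. Hunter 1's payoff there is 9.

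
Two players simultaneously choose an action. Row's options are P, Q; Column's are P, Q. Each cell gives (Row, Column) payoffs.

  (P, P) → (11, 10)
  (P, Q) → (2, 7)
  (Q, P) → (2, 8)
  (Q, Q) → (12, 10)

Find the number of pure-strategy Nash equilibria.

2

Both P: Row gets 11 (best alternative 2); Column gets 10 (best alternative 7). Neither deviates — NE.
Both Q: Row gets 12 (best alternative 2); Column gets 10 (best alternative 8). Neither deviates — NE.
(Q, P) is not a NE: Row would switch to P (11 > 2).
No other cell survives both best-response checks, so there are 2 pure NE.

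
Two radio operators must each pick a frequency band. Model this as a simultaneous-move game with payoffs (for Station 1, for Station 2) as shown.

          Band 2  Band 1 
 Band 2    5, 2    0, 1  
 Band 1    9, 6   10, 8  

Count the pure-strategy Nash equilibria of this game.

1

Both Band 1: Station 1 gets 10 (best alternative 0); Station 2 gets 8 (best alternative 6). Neither deviates — NE.
Both Band 2 is not a NE: Station 1 would switch to Band 1 (9 > 5).
No other cell survives both best-response checks, so there is 1 pure NE.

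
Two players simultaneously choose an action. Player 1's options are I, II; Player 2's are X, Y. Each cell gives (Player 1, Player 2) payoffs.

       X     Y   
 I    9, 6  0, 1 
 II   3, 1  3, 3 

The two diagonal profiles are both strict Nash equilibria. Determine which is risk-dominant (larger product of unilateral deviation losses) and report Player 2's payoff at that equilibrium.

6

At (I, X): Player 1 loses 9 − 3 = 6 by deviating; Player 2 loses 6 − 1 = 5. Product = 6·5 = 30.
At (II, Y): Player 1 loses 3 − 0 = 3 by deviating; Player 2 loses 3 − 1 = 2. Product = 3·2 = 6.
30 > 6, so (I, X) is risk-dominant. Player 2's payoff there is 6.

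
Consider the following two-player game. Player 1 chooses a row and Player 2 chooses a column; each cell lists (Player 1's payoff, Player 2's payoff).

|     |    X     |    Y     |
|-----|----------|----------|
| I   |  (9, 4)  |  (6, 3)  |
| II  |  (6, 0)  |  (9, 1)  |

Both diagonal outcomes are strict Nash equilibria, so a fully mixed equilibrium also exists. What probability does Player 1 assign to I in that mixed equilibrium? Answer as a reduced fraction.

Player 1's mix p on I must make Player 2 indifferent between X and Y.
Player 2's payoff from X: 4p + 0(1−p). From Y: 3p + 1(1−p).
Set equal: 1p = 1(1−p) → p = 1/2.

1/2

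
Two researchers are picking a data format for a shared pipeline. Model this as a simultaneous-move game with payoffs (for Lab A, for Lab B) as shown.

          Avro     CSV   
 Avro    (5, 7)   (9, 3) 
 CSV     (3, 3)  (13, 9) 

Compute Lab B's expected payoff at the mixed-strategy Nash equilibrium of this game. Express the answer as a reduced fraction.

27/5

Lab A mixes with probability p on Avro, chosen so Lab B is indifferent: 7p + 3(1−p) = 3p + 9(1−p) gives p = 3/5.
Lab B's expected payoff is 7·3/5 + 3·2/5 = 27/5.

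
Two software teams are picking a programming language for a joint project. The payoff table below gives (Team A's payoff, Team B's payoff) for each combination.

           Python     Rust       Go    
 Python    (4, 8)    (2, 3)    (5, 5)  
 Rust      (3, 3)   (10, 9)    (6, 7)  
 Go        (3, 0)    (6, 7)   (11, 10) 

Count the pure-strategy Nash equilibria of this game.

3

Both Python: Team A gets 4 (best alternative 3); Team B gets 8 (best alternative 5). Neither deviates — NE.
Both Rust: Team A gets 10 (best alternative 6); Team B gets 9 (best alternative 7). Neither deviates — NE.
Both Go: Team A gets 11 (best alternative 6); Team B gets 10 (best alternative 7). Neither deviates — NE.
(Python, Rust) is not a NE: Team A would switch to Rust (10 > 2).
No other cell survives both best-response checks, so there are 3 pure NE.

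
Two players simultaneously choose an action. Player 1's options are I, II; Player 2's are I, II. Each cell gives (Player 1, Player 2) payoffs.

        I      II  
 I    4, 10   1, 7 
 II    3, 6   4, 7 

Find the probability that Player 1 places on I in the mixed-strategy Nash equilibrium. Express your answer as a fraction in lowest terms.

1/4

Player 1's mix p on I must make Player 2 indifferent between I and II.
Player 2's payoff from I: 10p + 6(1−p). From II: 7p + 7(1−p).
Set equal: 3p = 1(1−p) → p = 1/4.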